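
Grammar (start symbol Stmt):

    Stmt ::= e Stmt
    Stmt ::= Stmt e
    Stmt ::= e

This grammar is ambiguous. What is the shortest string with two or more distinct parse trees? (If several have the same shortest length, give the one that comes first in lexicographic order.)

length 1: no string has ≥2 trees
length 2: e e has 2 parse trees

Two derivations of e e:
  Stmt ⇒ e Stmt ⇒ e e
  Stmt ⇒ Stmt e ⇒ e e

e e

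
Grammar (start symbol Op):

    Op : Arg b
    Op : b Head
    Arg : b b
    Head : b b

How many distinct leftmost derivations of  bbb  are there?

Parse trees for bbb:
  [Op [Arg b b] b]
  [Op b [Head b b]]

2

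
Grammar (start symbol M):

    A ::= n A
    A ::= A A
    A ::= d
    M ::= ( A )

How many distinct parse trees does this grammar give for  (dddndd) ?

Parse trees for (dddndd) (showing first 6 of 19):
  [M ( [A [A d] [A [A d] [A [A d] [A n [A [A d] [A d]]]]]] )]
  [M ( [A [A d] [A [A d] [A [A d] [A [A n [A d]] [A d]]]]] )]
  [M ( [A [A d] [A [A d] [A [A [A d] [A n [A d]]] [A d]]]] )]
  [M ( [A [A d] [A [A [A d] [A d]] [A n [A [A d] [A d]]]]] )]
  [M ( [A [A d] [A [A [A d] [A d]] [A [A n [A d]] [A d]]]] )]
  [M ( [A [A d] [A [A [A d] [A [A d] [A n [A d]]]] [A d]]] )]

19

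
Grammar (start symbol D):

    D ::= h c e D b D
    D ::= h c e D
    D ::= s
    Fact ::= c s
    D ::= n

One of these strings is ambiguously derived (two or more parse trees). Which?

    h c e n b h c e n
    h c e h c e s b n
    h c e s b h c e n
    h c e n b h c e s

h c e h c e s b n

h c e n b h c e n: 1 tree
h c e h c e s b n: 2 trees
h c e s b h c e n: 1 tree
h c e n b h c e s: 1 tree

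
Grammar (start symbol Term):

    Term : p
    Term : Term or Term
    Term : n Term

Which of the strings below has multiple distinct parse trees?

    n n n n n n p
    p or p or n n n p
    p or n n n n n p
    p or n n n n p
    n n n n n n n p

p or p or n n n p

n n n n n n p: 1 tree
p or p or n n n p: 2 trees
p or n n n n n p: 1 tree
p or n n n n p: 1 tree
n n n n n n n p: 1 tree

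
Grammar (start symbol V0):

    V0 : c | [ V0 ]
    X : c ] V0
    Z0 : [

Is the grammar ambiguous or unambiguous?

Unambiguous

Only V0 is reachable from V0; ignoring the rest: Each string is a nest of matched brackets around a single atom. An opening bracket forces the recursive rule; an atom forces the base rule.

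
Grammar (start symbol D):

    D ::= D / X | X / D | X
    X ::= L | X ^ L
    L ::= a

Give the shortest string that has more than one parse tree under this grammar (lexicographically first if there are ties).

a / a

length 1: no string has ≥2 trees
length 3: a / a has 2 parse trees

Two derivations of a / a:
  D ⇒ D / X ⇒ X / X ⇒ L / X ⇒ a / X ⇒ a / L ⇒ a / a
  D ⇒ X / D ⇒ L / D ⇒ a / D ⇒ a / X ⇒ a / L ⇒ a / a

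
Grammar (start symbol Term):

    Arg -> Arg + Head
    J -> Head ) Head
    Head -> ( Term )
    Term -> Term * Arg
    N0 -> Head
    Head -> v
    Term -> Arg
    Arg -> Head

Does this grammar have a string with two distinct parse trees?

Unambiguous

Only Term, Arg, Head are reachable from Term; ignoring the rest: This is a standard precedence ladder (Term over Arg over Head), with each level left-recursive on its own operator ('*' at Term, '+' at Arg). That structure is LR(1), hence unambiguous.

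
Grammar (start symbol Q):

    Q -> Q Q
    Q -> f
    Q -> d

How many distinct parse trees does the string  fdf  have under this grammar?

Parse trees for fdf:
  [Q [Q f] [Q [Q d] [Q f]]]
  [Q [Q [Q f] [Q d]] [Q f]]

2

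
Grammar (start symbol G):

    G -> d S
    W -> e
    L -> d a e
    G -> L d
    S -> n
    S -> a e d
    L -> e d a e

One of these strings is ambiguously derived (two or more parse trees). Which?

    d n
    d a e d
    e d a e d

d a e d

d n: 1 tree
d a e d: 2 trees
e d a e d: 1 tree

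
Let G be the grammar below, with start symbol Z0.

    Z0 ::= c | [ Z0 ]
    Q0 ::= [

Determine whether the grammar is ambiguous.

Unambiguous

Only Z0 is reachable from Z0; ignoring the rest: L(Z0) is { openⁿ atom closeⁿ : n ≥ 0 }. The bracket depth fixes n, and the derivation is forced at every step.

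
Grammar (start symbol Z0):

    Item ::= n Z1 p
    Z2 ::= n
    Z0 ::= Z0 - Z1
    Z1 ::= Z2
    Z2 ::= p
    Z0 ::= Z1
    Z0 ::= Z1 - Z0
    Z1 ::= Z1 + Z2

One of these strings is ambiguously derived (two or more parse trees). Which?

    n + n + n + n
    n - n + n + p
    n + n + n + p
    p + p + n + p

n + n + n + n: 1 tree
n - n + n + p: 2 trees
n + n + n + p: 1 tree
p + p + n + p: 1 tree

n - n + n + p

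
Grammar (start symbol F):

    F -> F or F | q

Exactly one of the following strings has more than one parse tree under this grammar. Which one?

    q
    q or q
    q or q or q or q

q: 1 tree
q or q: 1 tree
q or q or q or q: 5 trees

q or q or q or q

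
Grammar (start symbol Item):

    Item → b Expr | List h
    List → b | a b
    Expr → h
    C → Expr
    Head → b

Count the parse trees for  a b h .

1

Parse trees for a b h:
  [Item [List a b] h]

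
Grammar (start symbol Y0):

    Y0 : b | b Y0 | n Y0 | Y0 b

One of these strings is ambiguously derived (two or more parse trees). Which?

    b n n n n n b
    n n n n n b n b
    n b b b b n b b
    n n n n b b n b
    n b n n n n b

n b b b b n b b

b n n n n n b: 1 tree
n n n n n b n b: 1 tree
n b b b b n b b: 8 trees
n n n n b b n b: 1 tree
n b n n n n b: 1 tree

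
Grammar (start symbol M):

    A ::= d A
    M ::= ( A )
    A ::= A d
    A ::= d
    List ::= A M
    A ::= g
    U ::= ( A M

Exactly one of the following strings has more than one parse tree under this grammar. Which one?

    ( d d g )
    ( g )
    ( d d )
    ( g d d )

( d d g ): 1 tree
( g ): 1 tree
( d d ): 2 trees
( g d d ): 1 tree

( d d )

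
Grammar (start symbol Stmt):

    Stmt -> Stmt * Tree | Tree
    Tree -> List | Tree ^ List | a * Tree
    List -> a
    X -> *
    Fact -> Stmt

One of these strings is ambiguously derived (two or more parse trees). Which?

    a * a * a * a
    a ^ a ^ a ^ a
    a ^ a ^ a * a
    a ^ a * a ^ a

a * a * a * a

a * a * a * a: 8 trees
a ^ a ^ a ^ a: 1 tree
a ^ a ^ a * a: 1 tree
a ^ a * a ^ a: 1 tree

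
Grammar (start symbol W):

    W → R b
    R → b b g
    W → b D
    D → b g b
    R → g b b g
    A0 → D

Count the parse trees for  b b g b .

Parse trees for b b g b:
  [W [R b b g] b]
  [W b [D b g b]]

2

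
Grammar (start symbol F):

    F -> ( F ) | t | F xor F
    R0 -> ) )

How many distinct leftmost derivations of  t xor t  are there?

Parse trees for t xor t:
  [F [F t] xor [F t]]

1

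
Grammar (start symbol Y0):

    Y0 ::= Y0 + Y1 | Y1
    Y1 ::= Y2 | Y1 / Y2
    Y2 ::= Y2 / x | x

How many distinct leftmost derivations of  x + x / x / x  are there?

4

Parse trees for x + x / x / x:
  [Y0 [Y0 [Y1 [Y2 x]]] + [Y1 [Y2 [Y2 [Y2 x] / x] / x]]]
  [Y0 [Y0 [Y1 [Y2 x]]] + [Y1 [Y1 [Y2 x]] / [Y2 [Y2 x] / x]]]
  [Y0 [Y0 [Y1 [Y2 x]]] + [Y1 [Y1 [Y2 [Y2 x] / x]] / [Y2 x]]]
  [Y0 [Y0 [Y1 [Y2 x]]] + [Y1 [Y1 [Y1 [Y2 x]] / [Y2 x]] / [Y2 x]]]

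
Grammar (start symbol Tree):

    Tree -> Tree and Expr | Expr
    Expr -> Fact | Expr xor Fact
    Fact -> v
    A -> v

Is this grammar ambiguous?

Only Tree, Expr, Fact are reachable from Tree; ignoring the rest: The grammar is stratified — Tree handles 'and' (left-recursive), Expr handles 'xor', Fact atoms. Each operator has a fixed associativity and precedence level, so every string has one parse.

Unambiguous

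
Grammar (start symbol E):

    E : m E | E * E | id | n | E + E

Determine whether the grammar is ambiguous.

Ambiguous

Witness: m id * id

Derivation 1: E ⇒ m E ⇒ m E * E ⇒ m id * E ⇒ m id * id
Derivation 2: E ⇒ E * E ⇒ m E * E ⇒ m id * E ⇒ m id * id

Two distinct leftmost derivations for the same string.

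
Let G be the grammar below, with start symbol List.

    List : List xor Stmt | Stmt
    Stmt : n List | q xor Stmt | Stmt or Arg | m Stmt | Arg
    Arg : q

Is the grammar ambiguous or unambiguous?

Ambiguous

Witness: q xor q

Derivation 1: List ⇒ List xor Stmt ⇒ Stmt xor Stmt ⇒ Arg xor Stmt ⇒ q xor Stmt ⇒ q xor Arg ⇒ q xor q
Derivation 2: List ⇒ Stmt ⇒ q xor Stmt ⇒ q xor Arg ⇒ q xor q

Two distinct leftmost derivations for the same string.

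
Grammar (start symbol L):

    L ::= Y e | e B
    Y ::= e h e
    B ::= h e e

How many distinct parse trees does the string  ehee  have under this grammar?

2

Parse trees for ehee:
  [L [Y e h e] e]
  [L e [B h e e]]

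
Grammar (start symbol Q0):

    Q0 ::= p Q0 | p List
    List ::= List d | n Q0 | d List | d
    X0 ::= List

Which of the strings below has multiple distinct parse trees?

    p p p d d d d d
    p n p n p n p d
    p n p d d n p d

p p p d d d d d: 16 trees
p n p n p n p d: 1 tree
p n p d d n p d: 1 tree

p p p d d d d d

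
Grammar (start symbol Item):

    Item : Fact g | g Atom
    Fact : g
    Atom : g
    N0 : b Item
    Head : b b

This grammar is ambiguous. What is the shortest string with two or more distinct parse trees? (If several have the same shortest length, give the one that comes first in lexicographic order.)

g g

length 2: g g has 2 parse trees

Two derivations of g g:
  Item ⇒ Fact g ⇒ g g
  Item ⇒ g Atom ⇒ g g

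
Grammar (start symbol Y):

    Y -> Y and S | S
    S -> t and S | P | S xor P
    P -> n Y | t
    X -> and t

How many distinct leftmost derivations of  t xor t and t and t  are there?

2

Parse trees for t xor t and t and t:
  [Y [Y [S [S [P t]] xor [P t]]] and [S t and [S [P t]]]]
  [Y [Y [Y [S [S [P t]] xor [P t]]] and [S [P t]]] and [S [P t]]]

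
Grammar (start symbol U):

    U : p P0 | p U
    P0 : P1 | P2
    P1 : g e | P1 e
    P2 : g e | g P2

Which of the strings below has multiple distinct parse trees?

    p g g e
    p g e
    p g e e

p g g e: 1 tree
p g e: 2 trees
p g e e: 1 tree

p g e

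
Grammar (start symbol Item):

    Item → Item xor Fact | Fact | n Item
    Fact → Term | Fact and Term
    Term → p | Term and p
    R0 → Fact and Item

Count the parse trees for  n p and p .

Parse trees for n p and p:
  [Item n [Item [Fact [Term [Term p] and p]]]]
  [Item n [Item [Fact [Fact [Term p]] and [Term p]]]]

2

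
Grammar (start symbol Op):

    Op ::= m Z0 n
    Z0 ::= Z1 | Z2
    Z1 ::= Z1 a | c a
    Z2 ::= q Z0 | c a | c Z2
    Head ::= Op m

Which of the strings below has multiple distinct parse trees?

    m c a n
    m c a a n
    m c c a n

m c a n

m c a n: 2 trees
m c a a n: 1 tree
m c c a n: 1 tree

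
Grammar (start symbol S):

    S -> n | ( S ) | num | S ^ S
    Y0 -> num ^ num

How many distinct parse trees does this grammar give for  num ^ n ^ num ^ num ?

Parse trees for num ^ n ^ num ^ num:
  [S [S num] ^ [S [S n] ^ [S [S num] ^ [S num]]]]
  [S [S num] ^ [S [S [S n] ^ [S num]] ^ [S num]]]
  [S [S [S num] ^ [S n]] ^ [S [S num] ^ [S num]]]
  [S [S [S num] ^ [S [S n] ^ [S num]]] ^ [S num]]
  [S [S [S [S num] ^ [S n]] ^ [S num]] ^ [S num]]

5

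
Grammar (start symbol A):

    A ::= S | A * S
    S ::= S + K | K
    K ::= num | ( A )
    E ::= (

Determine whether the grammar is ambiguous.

Unambiguous

(E is unreachable from A, so its rules don't affect L(A).) This is a standard precedence ladder (A over S over K), with each level left-recursive on its own operator ('*' at A, '+' at S). That structure is LR(1), hence unambiguous.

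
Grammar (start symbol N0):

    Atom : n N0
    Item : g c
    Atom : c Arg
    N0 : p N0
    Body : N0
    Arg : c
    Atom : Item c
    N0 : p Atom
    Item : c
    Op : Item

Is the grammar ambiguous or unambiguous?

Ambiguous

Witness: p c c

Derivation 1: N0 ⇒ p Atom ⇒ p c Arg ⇒ p c c
Derivation 2: N0 ⇒ p Atom ⇒ p Item c ⇒ p c c

Two distinct leftmost derivations for the same string.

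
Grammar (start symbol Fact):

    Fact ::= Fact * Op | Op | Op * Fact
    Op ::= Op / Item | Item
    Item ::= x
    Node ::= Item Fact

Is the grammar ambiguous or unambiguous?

Ambiguous

Witness: x * x

Derivation 1: Fact ⇒ Fact * Op ⇒ Op * Op ⇒ Item * Op ⇒ x * Op ⇒ x * Item ⇒ x * x
Derivation 2: Fact ⇒ Op * Fact ⇒ Item * Fact ⇒ x * Fact ⇒ x * Op ⇒ x * Item ⇒ x * x

Two distinct leftmost derivations for the same string.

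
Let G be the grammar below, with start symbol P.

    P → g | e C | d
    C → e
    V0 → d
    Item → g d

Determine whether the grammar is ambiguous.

Only P, C are reachable from P; ignoring the rest: Each reachable nonterminal has at most one production per leading terminal, and all productions are right-linear; the derivation is determined token-by-token.

Unambiguous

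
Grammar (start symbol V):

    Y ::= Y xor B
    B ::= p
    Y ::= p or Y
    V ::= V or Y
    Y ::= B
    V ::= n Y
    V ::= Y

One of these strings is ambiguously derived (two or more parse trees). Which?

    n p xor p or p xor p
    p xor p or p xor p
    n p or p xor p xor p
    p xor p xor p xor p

n p or p xor p xor p

n p xor p or p xor p: 1 tree
p xor p or p xor p: 1 tree
n p or p xor p xor p: 4 trees
p xor p xor p xor p: 1 tree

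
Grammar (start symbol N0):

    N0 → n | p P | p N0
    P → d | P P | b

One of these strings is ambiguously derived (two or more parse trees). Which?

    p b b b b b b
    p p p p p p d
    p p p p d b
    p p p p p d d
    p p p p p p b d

p b b b b b b

p b b b b b b: 42 trees
p p p p p p d: 1 tree
p p p p d b: 1 tree
p p p p p d d: 1 tree
p p p p p p b d: 1 tree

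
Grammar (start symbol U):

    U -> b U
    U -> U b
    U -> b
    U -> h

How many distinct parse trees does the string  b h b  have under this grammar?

Parse trees for b h b:
  [U b [U [U h] b]]
  [U [U b [U h]] b]

2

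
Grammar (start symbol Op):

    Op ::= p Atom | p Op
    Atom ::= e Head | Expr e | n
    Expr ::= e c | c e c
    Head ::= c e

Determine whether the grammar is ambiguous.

Ambiguous

Witness: p e c e

Derivation 1: Op ⇒ p Atom ⇒ p e Head ⇒ p e c e
Derivation 2: Op ⇒ p Atom ⇒ p Expr e ⇒ p e c e

Two distinct leftmost derivations for the same string.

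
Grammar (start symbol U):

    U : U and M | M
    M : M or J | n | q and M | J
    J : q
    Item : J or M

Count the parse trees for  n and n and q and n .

2

Parse trees for n and n and q and n:
  [U [U [U [M n]] and [M n]] and [M q and [M n]]]
  [U [U [U [U [M n]] and [M n]] and [M [J q]]] and [M n]]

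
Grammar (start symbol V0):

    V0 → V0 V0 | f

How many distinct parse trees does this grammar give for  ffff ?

5

Parse trees for ffff:
  [V0 [V0 f] [V0 [V0 f] [V0 [V0 f] [V0 f]]]]
  [V0 [V0 f] [V0 [V0 [V0 f] [V0 f]] [V0 f]]]
  [V0 [V0 [V0 f] [V0 f]] [V0 [V0 f] [V0 f]]]
  [V0 [V0 [V0 f] [V0 [V0 f] [V0 f]]] [V0 f]]
  [V0 [V0 [V0 [V0 f] [V0 f]] [V0 f]] [V0 f]]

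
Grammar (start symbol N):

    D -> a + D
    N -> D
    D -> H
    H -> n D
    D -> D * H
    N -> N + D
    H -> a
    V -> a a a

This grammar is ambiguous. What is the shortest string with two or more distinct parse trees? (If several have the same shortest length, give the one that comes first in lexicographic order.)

length 1: no string has ≥2 trees
length 2: no string has ≥2 trees
length 3: a + a has 2 parse trees

Two derivations of a + a:
  N ⇒ D ⇒ a + D ⇒ a + H ⇒ a + a
  N ⇒ N + D ⇒ D + D ⇒ H + D ⇒ a + D ⇒ a + H ⇒ a + a

a + a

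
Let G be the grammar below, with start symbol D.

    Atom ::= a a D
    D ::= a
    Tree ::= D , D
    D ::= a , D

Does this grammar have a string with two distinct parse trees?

(Atom, Tree are unreachable from D, so their rules don't affect L(D).) Right-recursive list with a separator: after each atom, whether the separator follows determines the rule. One parse per string.

Unambiguous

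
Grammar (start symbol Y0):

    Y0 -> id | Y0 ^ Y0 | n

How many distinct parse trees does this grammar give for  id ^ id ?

Parse trees for id ^ id:
  [Y0 [Y0 id] ^ [Y0 id]]

1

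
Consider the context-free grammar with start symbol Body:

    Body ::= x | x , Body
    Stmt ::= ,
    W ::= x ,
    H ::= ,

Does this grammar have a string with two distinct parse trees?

Only Body is reachable from Body; ignoring the rest: Right-recursive list with a separator: after each atom, whether the separator follows determines the rule. One parse per string.

Unambiguous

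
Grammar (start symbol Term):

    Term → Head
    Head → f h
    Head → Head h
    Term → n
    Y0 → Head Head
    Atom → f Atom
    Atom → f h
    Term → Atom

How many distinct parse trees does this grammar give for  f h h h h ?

Parse trees for f h h h h:
  [Term [Head [Head [Head [Head f h] h] h] h]]

1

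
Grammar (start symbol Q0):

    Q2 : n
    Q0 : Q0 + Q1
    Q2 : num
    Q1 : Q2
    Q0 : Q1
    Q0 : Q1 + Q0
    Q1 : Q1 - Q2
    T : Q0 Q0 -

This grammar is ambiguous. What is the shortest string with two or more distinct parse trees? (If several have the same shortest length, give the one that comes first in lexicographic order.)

n + n

length 1: no string has ≥2 trees
length 3: n + n has 2 parse trees

Two derivations of n + n:
  Q0 ⇒ Q0 + Q1 ⇒ Q1 + Q1 ⇒ Q2 + Q1 ⇒ n + Q1 ⇒ n + Q2 ⇒ n + n
  Q0 ⇒ Q1 + Q0 ⇒ Q2 + Q0 ⇒ n + Q0 ⇒ n + Q1 ⇒ n + Q2 ⇒ n + n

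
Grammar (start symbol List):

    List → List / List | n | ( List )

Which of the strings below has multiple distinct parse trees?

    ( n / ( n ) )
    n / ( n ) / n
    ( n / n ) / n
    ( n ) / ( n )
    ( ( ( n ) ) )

( n / ( n ) ): 1 tree
n / ( n ) / n: 2 trees
( n / n ) / n: 1 tree
( n ) / ( n ): 1 tree
( ( ( n ) ) ): 1 tree

n / ( n ) / n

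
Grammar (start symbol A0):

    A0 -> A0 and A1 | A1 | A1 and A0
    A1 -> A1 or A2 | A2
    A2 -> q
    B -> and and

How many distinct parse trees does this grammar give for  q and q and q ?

4

Parse trees for q and q and q:
  [A0 [A0 [A0 [A1 [A2 q]]] and [A1 [A2 q]]] and [A1 [A2 q]]]
  [A0 [A0 [A1 [A2 q]] and [A0 [A1 [A2 q]]]] and [A1 [A2 q]]]
  [A0 [A1 [A2 q]] and [A0 [A0 [A1 [A2 q]]] and [A1 [A2 q]]]]
  [A0 [A1 [A2 q]] and [A0 [A1 [A2 q]] and [A0 [A1 [A2 q]]]]]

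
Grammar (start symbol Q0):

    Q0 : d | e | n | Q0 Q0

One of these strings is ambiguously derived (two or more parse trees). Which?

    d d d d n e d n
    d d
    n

d d d d n e d n

d d d d n e d n: 429 trees
d d: 1 tree
n: 1 tree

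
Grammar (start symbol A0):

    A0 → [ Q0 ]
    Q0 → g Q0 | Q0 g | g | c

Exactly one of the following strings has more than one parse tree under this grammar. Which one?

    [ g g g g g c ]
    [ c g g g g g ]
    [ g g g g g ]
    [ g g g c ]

[ g g g g g c ]: 1 tree
[ c g g g g g ]: 1 tree
[ g g g g g ]: 16 trees
[ g g g c ]: 1 tree

[ g g g g g ]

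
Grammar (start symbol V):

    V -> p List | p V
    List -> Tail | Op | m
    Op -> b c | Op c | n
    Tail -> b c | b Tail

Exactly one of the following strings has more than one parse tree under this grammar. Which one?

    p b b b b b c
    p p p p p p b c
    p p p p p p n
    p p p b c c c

p p p p p p b c

p b b b b b c: 1 tree
p p p p p p b c: 2 trees
p p p p p p n: 1 tree
p p p b c c c: 1 tree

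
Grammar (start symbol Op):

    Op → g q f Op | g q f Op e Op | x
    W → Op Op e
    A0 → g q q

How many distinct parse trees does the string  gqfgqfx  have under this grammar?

Parse trees for gqfgqfx:
  [Op g q f [Op g q f [Op x]]]

1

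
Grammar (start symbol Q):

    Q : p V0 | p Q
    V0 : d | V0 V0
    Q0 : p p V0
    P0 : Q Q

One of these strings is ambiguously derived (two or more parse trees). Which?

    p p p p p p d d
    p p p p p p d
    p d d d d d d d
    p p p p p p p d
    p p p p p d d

p p p p p p d d: 1 tree
p p p p p p d: 1 tree
p d d d d d d d: 132 trees
p p p p p p p d: 1 tree
p p p p p d d: 1 tree

p d d d d d d d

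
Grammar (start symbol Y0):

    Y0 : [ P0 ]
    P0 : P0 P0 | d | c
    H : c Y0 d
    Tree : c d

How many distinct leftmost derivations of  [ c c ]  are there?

Parse trees for [ c c ]:
  [Y0 [ [P0 [P0 c] [P0 c]] ]]

1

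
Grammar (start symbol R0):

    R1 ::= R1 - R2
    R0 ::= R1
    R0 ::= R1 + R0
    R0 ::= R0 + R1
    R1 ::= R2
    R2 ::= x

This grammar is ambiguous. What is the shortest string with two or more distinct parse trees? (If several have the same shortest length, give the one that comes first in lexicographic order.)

x + x

length 1: no string has ≥2 trees
length 3: x + x has 2 parse trees

Two derivations of x + x:
  R0 ⇒ R1 + R0 ⇒ R2 + R0 ⇒ x + R0 ⇒ x + R1 ⇒ x + R2 ⇒ x + x
  R0 ⇒ R0 + R1 ⇒ R1 + R1 ⇒ R2 + R1 ⇒ x + R1 ⇒ x + R2 ⇒ x + x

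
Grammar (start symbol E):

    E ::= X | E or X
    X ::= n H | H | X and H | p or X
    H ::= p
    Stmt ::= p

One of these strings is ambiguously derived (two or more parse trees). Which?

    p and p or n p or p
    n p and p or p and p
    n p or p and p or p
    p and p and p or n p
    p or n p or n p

p and p or n p or p: 1 tree
n p and p or p and p: 1 tree
n p or p and p or p: 1 tree
p and p and p or n p: 1 tree
p or n p or n p: 2 trees

p or n p or n p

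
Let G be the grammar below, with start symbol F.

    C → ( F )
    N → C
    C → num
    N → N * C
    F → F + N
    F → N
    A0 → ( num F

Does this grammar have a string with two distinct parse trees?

Unambiguous

(A0 is unreachable from F, so its rules don't affect L(F).) F → F + N | N  ;  N → N * C | C  — a left-associative chain with C at the bottom. Each string factors uniquely by precedence.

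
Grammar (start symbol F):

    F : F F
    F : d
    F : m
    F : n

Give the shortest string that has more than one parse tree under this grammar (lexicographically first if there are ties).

d d d

length 1: no string has ≥2 trees
length 2: no string has ≥2 trees
length 3: d d d has 2 parse trees

Two derivations of d d d:
  F ⇒ F F ⇒ F F F ⇒ d F F ⇒ d d F ⇒ d d d
  F ⇒ F F ⇒ d F ⇒ d F F ⇒ d d F ⇒ d d d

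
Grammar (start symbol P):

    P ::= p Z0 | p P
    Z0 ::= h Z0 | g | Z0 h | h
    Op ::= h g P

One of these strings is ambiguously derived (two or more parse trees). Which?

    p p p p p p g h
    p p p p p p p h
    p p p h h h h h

p p p h h h h h

p p p p p p g h: 1 tree
p p p p p p p h: 1 tree
p p p h h h h h: 16 trees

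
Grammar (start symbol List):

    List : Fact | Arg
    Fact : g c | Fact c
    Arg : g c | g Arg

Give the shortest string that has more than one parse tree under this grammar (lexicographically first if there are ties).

g c

length 2: g c has 2 parse trees

Two derivations of g c:
  List ⇒ Fact ⇒ g c
  List ⇒ Arg ⇒ g c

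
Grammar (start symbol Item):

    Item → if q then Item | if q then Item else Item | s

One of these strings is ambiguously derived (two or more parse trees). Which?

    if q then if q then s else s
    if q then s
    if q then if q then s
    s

if q then if q then s else s: 2 trees
if q then s: 1 tree
if q then if q then s: 1 tree
s: 1 tree

if q then if q then s else s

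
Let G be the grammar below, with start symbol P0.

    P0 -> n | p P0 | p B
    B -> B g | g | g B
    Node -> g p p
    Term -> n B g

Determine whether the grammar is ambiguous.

Witness: p g g

Derivation 1: P0 ⇒ p B ⇒ p B g ⇒ p g g
Derivation 2: P0 ⇒ p B ⇒ p g B ⇒ p g g

Two distinct leftmost derivations for the same string.

Ambiguous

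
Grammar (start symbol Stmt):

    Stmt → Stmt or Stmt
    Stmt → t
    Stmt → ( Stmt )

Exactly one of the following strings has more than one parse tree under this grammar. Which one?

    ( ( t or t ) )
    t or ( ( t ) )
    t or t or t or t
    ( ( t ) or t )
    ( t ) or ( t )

( ( t or t ) ): 1 tree
t or ( ( t ) ): 1 tree
t or t or t or t: 5 trees
( ( t ) or t ): 1 tree
( t ) or ( t ): 1 tree

t or t or t or t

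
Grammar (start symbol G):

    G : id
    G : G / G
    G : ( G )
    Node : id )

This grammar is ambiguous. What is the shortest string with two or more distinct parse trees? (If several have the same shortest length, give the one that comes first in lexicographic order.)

id / id / id

length 1: no string has ≥2 trees
length 3: no string has ≥2 trees
length 5: id / id / id has 2 parse trees

Two derivations of id / id / id:
  G ⇒ G / G ⇒ id / G ⇒ id / G / G ⇒ id / id / G ⇒ id / id / id
  G ⇒ G / G ⇒ G / G / G ⇒ id / G / G ⇒ id / id / G ⇒ id / id / id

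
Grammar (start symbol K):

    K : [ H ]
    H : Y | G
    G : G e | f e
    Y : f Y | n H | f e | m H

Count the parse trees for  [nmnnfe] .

2

Parse trees for [nmnnfe]:
  [K [ [H [Y n [H [Y m [H [Y n [H [Y n [H [Y f e]]]]]]]]]] ]]
  [K [ [H [Y n [H [Y m [H [Y n [H [Y n [H [G f e]]]]]]]]]] ]]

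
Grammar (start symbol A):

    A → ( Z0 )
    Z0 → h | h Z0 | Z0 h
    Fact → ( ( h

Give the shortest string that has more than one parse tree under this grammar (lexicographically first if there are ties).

length 3: no string has ≥2 trees
length 4: ( h h ) has 2 parse trees

Two derivations of ( h h ):
  A ⇒ ( Z0 ) ⇒ ( h Z0 ) ⇒ ( h h )
  A ⇒ ( Z0 ) ⇒ ( Z0 h ) ⇒ ( h h )

( h h )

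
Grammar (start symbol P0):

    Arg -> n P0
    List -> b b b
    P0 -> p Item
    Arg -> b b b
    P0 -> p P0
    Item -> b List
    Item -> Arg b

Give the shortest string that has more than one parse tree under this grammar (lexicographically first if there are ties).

p b b b b

length 5: p b b b b has 2 parse trees

Two derivations of p b b b b:
  P0 ⇒ p Item ⇒ p b List ⇒ p b b b b
  P0 ⇒ p Item ⇒ p Arg b ⇒ p b b b b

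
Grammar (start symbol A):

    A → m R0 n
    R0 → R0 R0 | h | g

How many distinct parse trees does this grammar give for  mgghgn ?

Parse trees for mgghgn:
  [A m [R0 [R0 g] [R0 [R0 g] [R0 [R0 h] [R0 g]]]] n]
  [A m [R0 [R0 g] [R0 [R0 [R0 g] [R0 h]] [R0 g]]] n]
  [A m [R0 [R0 [R0 g] [R0 g]] [R0 [R0 h] [R0 g]]] n]
  [A m [R0 [R0 [R0 g] [R0 [R0 g] [R0 h]]] [R0 g]] n]
  [A m [R0 [R0 [R0 [R0 g] [R0 g]] [R0 h]] [R0 g]] n]

5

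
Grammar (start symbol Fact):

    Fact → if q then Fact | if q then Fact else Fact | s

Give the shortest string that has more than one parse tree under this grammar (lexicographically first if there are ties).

if q then if q then s else s

length 1: no string has ≥2 trees
length 4: no string has ≥2 trees
length 6: no string has ≥2 trees
length 7: no string has ≥2 trees
length 9: if q then if q then s else s has 2 parse trees

Two derivations of if q then if q then s else s:
  Fact ⇒ if q then Fact ⇒ if q then if q then Fact else Fact ⇒ if q then if q then s else Fact ⇒ if q then if q then s else s
  Fact ⇒ if q then Fact else Fact ⇒ if q then if q then Fact else Fact ⇒ if q then if q then s else Fact ⇒ if q then if q then s else s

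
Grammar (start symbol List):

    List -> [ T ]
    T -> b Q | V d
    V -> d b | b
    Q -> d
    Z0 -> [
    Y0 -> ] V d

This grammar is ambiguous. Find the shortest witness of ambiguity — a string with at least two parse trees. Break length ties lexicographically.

[ b d ]

length 4: [ b d ] has 2 parse trees

Two derivations of [ b d ]:
  List ⇒ [ T ] ⇒ [ b Q ] ⇒ [ b d ]
  List ⇒ [ T ] ⇒ [ V d ] ⇒ [ b d ]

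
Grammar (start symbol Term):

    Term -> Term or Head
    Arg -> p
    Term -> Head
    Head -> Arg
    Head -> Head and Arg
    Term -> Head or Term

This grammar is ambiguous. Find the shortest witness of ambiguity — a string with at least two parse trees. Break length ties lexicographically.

length 1: no string has ≥2 trees
length 3: p or p has 2 parse trees

Two derivations of p or p:
  Term ⇒ Term or Head ⇒ Head or Head ⇒ Arg or Head ⇒ p or Head ⇒ p or Arg ⇒ p or p
  Term ⇒ Head or Term ⇒ Arg or Term ⇒ p or Term ⇒ p or Head ⇒ p or Arg ⇒ p or p

p or p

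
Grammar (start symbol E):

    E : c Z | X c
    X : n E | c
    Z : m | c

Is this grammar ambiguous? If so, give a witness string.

Ambiguous

Witness: c c

Derivation 1: E ⇒ c Z ⇒ c c
Derivation 2: E ⇒ X c ⇒ c c

Two distinct leftmost derivations for the same string.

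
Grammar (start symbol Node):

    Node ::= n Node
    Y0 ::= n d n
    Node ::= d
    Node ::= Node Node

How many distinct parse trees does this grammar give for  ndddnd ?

Parse trees for ndddnd (showing first 6 of 14):
  [Node n [Node [Node d] [Node [Node d] [Node [Node d] [Node n [Node d]]]]]]
  [Node n [Node [Node d] [Node [Node [Node d] [Node d]] [Node n [Node d]]]]]
  [Node n [Node [Node [Node d] [Node d]] [Node [Node d] [Node n [Node d]]]]]
  [Node n [Node [Node [Node d] [Node [Node d] [Node d]]] [Node n [Node d]]]]
  [Node n [Node [Node [Node [Node d] [Node d]] [Node d]] [Node n [Node d]]]]
  [Node [Node n [Node d]] [Node [Node d] [Node [Node d] [Node n [Node d]]]]]

14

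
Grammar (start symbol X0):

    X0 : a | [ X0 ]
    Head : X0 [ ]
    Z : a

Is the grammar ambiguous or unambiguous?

Unambiguous

(Head, Z are unreachable from X0, so their rules don't affect L(X0).) Each string is a nest of matched brackets around a single atom. An opening bracket forces the recursive rule; an atom forces the base rule.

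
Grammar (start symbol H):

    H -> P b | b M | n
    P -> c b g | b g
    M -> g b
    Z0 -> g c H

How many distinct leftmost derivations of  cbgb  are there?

Parse trees for cbgb:
  [H [P c b g] b]

1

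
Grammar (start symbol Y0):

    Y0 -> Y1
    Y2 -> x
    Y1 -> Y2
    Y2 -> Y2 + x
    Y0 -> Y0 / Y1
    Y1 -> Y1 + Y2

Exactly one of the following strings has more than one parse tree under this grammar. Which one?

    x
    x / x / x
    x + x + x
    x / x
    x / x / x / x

x: 1 tree
x / x / x: 1 tree
x + x + x: 4 trees
x / x: 1 tree
x / x / x / x: 1 tree

x + x + x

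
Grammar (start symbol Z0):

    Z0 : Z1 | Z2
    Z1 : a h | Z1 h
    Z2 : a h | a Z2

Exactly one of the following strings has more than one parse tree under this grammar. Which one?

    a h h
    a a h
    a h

a h h: 1 tree
a a h: 1 tree
a h: 2 trees

a h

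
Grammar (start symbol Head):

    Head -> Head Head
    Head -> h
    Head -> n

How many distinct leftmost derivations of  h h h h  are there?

5

Parse trees for h h h h:
  [Head [Head h] [Head [Head h] [Head [Head h] [Head h]]]]
  [Head [Head h] [Head [Head [Head h] [Head h]] [Head h]]]
  [Head [Head [Head h] [Head h]] [Head [Head h] [Head h]]]
  [Head [Head [Head h] [Head [Head h] [Head h]]] [Head h]]
  [Head [Head [Head [Head h] [Head h]] [Head h]] [Head h]]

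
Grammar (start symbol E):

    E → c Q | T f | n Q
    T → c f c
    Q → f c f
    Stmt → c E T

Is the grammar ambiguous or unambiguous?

Witness: c f c f

Derivation 1: E ⇒ c Q ⇒ c f c f
Derivation 2: E ⇒ T f ⇒ c f c f

Two distinct leftmost derivations for the same string.

Ambiguous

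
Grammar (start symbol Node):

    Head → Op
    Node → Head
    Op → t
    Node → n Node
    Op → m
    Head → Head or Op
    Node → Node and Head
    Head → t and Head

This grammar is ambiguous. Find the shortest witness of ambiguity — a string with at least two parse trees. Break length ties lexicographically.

t and m

length 1: no string has ≥2 trees
length 2: no string has ≥2 trees
length 3: t and m has 2 parse trees

Two derivations of t and m:
  Node ⇒ Head ⇒ t and Head ⇒ t and Op ⇒ t and m
  Node ⇒ Node and Head ⇒ Head and Head ⇒ Op and Head ⇒ t and Head ⇒ t and Op ⇒ t and m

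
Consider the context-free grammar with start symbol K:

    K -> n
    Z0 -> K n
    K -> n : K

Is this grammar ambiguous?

Unambiguous

Only K is reachable from K; ignoring the rest: The reachable grammar is A → atom sep A | atom. Each atom is followed by either the separator (recurse) or end-of-string (stop) — no choice point.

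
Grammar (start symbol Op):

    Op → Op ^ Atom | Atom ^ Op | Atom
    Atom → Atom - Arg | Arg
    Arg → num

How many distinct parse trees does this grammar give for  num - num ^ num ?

Parse trees for num - num ^ num:
  [Op [Op [Atom [Atom [Arg num]] - [Arg num]]] ^ [Atom [Arg num]]]
  [Op [Atom [Atom [Arg num]] - [Arg num]] ^ [Op [Atom [Arg num]]]]

2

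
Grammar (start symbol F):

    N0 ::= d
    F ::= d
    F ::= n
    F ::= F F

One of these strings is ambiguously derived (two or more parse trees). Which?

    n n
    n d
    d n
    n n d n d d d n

n n: 1 tree
n d: 1 tree
d n: 1 tree
n n d n d d d n: 429 trees

n n d n d d d n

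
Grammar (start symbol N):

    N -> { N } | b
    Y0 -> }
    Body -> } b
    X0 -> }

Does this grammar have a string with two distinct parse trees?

Unambiguous

(Y0, Body, X0 are unreachable from N, so their rules don't affect L(N).) Each string is a nest of matched brackets around a single atom. An opening bracket forces the recursive rule; an atom forces the base rule.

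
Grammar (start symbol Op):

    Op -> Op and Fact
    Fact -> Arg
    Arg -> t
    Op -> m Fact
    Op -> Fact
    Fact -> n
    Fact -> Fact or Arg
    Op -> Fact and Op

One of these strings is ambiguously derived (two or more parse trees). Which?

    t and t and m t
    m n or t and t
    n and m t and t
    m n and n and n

t and t and m t: 1 tree
m n or t and t: 1 tree
n and m t and t: 2 trees
m n and n and n: 1 tree

n and m t and t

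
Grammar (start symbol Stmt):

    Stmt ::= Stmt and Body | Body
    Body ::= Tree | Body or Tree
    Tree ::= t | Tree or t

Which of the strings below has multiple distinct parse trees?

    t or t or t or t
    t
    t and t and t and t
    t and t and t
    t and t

t or t or t or t: 8 trees
t: 1 tree
t and t and t and t: 1 tree
t and t and t: 1 tree
t and t: 1 tree

t or t or t or t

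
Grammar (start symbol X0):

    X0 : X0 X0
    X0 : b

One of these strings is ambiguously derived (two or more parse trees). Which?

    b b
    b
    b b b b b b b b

b b b b b b b b

b b: 1 tree
b: 1 tree
b b b b b b b b: 429 trees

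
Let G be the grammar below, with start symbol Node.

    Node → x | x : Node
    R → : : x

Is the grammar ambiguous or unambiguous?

Only Node is reachable from Node; ignoring the rest: The reachable grammar is A → atom sep A | atom. Each atom is followed by either the separator (recurse) or end-of-string (stop) — no choice point.

Unambiguous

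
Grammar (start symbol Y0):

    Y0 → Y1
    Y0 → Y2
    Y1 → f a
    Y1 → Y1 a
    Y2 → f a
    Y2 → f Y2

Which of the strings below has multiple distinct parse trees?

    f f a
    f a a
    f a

f a

f f a: 1 tree
f a a: 1 tree
f a: 2 trees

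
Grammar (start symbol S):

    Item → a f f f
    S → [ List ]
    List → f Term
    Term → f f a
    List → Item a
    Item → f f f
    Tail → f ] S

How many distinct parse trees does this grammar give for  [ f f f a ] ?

Parse trees for [ f f f a ]:
  [S [ [List f [Term f f a]] ]]
  [S [ [List [Item f f f] a] ]]

2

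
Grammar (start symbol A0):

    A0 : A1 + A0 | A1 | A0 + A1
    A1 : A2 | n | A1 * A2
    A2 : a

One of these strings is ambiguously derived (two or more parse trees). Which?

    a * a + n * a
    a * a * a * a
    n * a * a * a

a * a + n * a: 2 trees
a * a * a * a: 1 tree
n * a * a * a: 1 tree

a * a + n * a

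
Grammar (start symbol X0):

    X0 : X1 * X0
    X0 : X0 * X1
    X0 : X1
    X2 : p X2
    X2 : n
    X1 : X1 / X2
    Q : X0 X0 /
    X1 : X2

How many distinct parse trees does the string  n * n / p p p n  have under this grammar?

Parse trees for n * n / p p p n:
  [X0 [X1 [X2 n]] * [X0 [X1 [X1 [X2 n]] / [X2 p [X2 p [X2 p [X2 n]]]]]]]
  [X0 [X0 [X1 [X2 n]]] * [X1 [X1 [X2 n]] / [X2 p [X2 p [X2 p [X2 n]]]]]]

2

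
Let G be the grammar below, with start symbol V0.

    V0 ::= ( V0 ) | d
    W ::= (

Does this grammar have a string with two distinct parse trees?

Unambiguous

Only V0 is reachable from V0; ignoring the rest: Each string is a nest of matched brackets around a single atom. An opening bracket forces the recursive rule; an atom forces the base rule.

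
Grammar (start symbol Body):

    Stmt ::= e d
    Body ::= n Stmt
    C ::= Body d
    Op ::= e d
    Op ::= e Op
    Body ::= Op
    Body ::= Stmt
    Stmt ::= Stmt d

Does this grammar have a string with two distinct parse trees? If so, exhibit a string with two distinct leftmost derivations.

Ambiguous

Witness: e d

Derivation 1: Body ⇒ Op ⇒ e d
Derivation 2: Body ⇒ Stmt ⇒ e d

Two distinct leftmost derivations for the same string.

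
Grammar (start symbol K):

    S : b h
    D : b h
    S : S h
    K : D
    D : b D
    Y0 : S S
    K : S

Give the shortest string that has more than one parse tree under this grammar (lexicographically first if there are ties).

length 2: b h has 2 parse trees

Two derivations of b h:
  K ⇒ D ⇒ b h
  K ⇒ S ⇒ b h

b h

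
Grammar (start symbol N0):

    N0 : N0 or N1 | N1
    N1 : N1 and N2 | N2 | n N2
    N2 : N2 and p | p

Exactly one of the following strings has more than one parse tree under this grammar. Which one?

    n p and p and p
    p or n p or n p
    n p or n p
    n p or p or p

n p and p and p

n p and p and p: 4 trees
p or n p or n p: 1 tree
n p or n p: 1 tree
n p or p or p: 1 tree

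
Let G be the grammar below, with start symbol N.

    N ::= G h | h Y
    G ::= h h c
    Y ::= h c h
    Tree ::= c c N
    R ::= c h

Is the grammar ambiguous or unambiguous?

Witness: h h c h

Derivation 1: N ⇒ G h ⇒ h h c h
Derivation 2: N ⇒ h Y ⇒ h h c h

Two distinct leftmost derivations for the same string.

Ambiguous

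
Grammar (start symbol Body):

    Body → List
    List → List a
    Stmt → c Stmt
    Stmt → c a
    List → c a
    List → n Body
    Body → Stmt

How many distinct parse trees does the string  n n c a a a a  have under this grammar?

14

Parse trees for n n c a a a a (showing first 6 of 14):
  [Body [List [List [List [List n [Body [List n [Body [List c a]]]]] a] a] a]]
  [Body [List [List [List [List n [Body [List n [Body [Stmt c a]]]]] a] a] a]]
  [Body [List [List [List n [Body [List [List n [Body [List c a]]] a]]] a] a]]
  [Body [List [List [List n [Body [List [List n [Body [Stmt c a]]] a]]] a] a]]
  [Body [List [List [List n [Body [List n [Body [List [List c a] a]]]]] a] a]]
  [Body [List [List n [Body [List [List [List n [Body [List c a]]] a] a]]] a]]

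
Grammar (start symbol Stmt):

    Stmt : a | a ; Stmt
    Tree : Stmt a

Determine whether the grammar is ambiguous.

Unambiguous

Only Stmt is reachable from Stmt; ignoring the rest: Right-recursive list with a separator: after each atom, whether the separator follows determines the rule. One parse per string.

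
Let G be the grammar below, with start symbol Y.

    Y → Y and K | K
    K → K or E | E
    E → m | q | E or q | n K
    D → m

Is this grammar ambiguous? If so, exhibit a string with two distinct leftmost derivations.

Witness: m or q

Derivation 1: Y ⇒ K ⇒ K or E ⇒ E or E ⇒ m or E ⇒ m or q
Derivation 2: Y ⇒ K ⇒ E ⇒ E or q ⇒ m or q

Two distinct leftmost derivations for the same string.

Ambiguous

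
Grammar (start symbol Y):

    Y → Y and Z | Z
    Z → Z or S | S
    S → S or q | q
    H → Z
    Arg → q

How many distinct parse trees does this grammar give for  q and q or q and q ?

2

Parse trees for q and q or q and q:
  [Y [Y [Y [Z [S q]]] and [Z [Z [S q]] or [S q]]] and [Z [S q]]]
  [Y [Y [Y [Z [S q]]] and [Z [S [S q] or q]]] and [Z [S q]]]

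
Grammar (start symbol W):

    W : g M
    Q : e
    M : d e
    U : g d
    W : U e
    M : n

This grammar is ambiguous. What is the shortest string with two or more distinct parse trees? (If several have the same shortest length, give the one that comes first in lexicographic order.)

length 2: no string has ≥2 trees
length 3: g d e has 2 parse trees

Two derivations of g d e:
  W ⇒ g M ⇒ g d e
  W ⇒ U e ⇒ g d e

g d e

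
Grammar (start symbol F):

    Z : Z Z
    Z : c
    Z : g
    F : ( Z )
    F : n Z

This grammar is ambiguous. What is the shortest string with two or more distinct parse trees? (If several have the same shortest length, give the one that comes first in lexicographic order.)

n c c c

length 2: no string has ≥2 trees
length 3: no string has ≥2 trees
length 4: n c c c has 2 parse trees

Two derivations of n c c c:
  F ⇒ n Z ⇒ n Z Z ⇒ n Z Z Z ⇒ n c Z Z ⇒ n c c Z ⇒ n c c c
  F ⇒ n Z ⇒ n Z Z ⇒ n c Z ⇒ n c Z Z ⇒ n c c Z ⇒ n c c c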